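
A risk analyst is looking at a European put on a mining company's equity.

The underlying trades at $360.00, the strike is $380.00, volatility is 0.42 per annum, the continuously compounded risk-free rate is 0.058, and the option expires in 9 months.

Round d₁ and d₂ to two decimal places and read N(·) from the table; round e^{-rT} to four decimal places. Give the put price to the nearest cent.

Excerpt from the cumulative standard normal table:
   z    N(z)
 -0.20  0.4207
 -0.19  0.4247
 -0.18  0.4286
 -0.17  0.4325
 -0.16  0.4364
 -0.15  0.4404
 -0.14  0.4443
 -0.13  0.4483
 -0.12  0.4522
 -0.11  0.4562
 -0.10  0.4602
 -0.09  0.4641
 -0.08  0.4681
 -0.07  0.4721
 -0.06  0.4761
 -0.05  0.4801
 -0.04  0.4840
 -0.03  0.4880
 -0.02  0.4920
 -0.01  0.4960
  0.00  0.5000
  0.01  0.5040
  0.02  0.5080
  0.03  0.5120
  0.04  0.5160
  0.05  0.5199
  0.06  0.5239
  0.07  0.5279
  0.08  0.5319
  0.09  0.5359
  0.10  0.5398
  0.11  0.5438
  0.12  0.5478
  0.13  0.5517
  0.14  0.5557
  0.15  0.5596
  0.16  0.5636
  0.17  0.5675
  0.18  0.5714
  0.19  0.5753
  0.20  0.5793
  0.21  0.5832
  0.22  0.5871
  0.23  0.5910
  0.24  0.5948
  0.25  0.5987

$53.63

σ√T = 0.42 × 0.8660 = 0.3637
ln(S/K) + (r + σ²/2)T = ln(360/380) + (0.058 + 0.42²/2)·0.75 = -0.0541 + 0.1096 = 0.0556
d₁ = 0.0556 / 0.3637 = 0.1528 ⇒ 0.15
d₂ = d₁ − σ√T = 0.1528 − 0.3637 = -0.2109 ⇒ -0.21
exp(−rT) = exp(−0.058·0.75) = 0.9574
N(−d₂) = N(0.21) = 0.5832;  N(−d₁) = N(-0.15) = 0.4404
P = 380·0.9574·0.5832 − 360·0.4404 = 212.1752 − 158.5440 = 53.6312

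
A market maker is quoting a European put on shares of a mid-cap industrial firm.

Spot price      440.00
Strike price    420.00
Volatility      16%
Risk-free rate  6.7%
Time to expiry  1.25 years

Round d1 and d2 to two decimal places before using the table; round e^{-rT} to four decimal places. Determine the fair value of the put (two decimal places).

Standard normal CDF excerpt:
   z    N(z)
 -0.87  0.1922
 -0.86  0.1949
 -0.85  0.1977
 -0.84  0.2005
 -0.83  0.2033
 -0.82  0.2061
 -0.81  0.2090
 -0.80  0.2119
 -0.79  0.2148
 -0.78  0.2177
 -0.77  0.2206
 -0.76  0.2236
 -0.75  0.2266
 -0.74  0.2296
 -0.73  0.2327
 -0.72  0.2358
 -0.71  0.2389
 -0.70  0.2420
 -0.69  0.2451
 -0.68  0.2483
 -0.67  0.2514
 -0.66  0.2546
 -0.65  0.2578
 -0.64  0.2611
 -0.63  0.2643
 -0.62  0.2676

10.17

T = 1.25;  σ√T = 0.1789
d₁ = [ln(440/420) + (0.067 + 0.16²/2)·1.25] / 0.1789 = [0.0465 + 0.0998] / 0.1789 = 0.8177 ⇒ 0.82
d₂ = d₁ − σ√T = 0.8177 − 0.1789 = 0.6388 ⇒ 0.64
e^(−rT) = e^(−0.067·1.25) = 0.9197
N(−d₂) = N(-0.64) = 0.2611;  N(−d₁) = N(-0.82) = 0.2061
P = 420·0.9197·0.2611 − 440·0.2061 = 100.8561 − 90.6840 = 10.1721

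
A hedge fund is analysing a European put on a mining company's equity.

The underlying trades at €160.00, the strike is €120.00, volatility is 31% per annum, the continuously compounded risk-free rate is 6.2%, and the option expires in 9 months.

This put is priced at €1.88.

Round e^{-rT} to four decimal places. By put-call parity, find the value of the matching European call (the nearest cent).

€47.33

exp(−rT) = exp(−0.062·0.75) = 0.9546
Put-call parity: C − P = S − K·e^(−rT) = 160 − 120·0.9546 = 160 − 114.5520 = 45.4480
C = P + (C − P) = 1.88 + (45.4480) = 47.3280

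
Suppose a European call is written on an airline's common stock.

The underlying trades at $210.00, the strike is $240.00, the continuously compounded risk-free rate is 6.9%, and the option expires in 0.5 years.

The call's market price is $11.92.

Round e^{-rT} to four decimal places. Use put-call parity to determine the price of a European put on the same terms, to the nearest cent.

exp(−rT) = exp(−0.069·0.5) = 0.9661
Put-call parity: C − P = S − K·e^(−rT) = 210 − 240·0.9661 = 210 − 231.8640 = -21.8640
P = C − (C − P) = 11.92 − (-21.8640) = 33.7840

$33.78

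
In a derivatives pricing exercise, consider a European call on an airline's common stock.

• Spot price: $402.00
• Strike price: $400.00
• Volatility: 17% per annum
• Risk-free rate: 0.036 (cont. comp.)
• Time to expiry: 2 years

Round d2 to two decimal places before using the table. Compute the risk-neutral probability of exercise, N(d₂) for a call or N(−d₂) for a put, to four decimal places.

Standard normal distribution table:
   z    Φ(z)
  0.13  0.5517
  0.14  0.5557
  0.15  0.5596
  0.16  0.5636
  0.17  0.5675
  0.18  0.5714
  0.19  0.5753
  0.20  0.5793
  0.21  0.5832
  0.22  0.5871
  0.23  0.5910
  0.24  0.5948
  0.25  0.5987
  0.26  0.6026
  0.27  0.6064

σ√T = 0.17 × 1.4142 = 0.2404
d₁ = [ln(402/400) + (0.036 + 0.17²/2)·2] / 0.2404 = [0.0050 + 0.1009] / 0.2404 = 0.4404 ⇒ 0.44
d₂ = d₁ − σ√T = 0.4404 − 0.2404 = 0.2000 ⇒ 0.20
Pr(exercise) under Q = N(d₂) = 0.5793

0.5793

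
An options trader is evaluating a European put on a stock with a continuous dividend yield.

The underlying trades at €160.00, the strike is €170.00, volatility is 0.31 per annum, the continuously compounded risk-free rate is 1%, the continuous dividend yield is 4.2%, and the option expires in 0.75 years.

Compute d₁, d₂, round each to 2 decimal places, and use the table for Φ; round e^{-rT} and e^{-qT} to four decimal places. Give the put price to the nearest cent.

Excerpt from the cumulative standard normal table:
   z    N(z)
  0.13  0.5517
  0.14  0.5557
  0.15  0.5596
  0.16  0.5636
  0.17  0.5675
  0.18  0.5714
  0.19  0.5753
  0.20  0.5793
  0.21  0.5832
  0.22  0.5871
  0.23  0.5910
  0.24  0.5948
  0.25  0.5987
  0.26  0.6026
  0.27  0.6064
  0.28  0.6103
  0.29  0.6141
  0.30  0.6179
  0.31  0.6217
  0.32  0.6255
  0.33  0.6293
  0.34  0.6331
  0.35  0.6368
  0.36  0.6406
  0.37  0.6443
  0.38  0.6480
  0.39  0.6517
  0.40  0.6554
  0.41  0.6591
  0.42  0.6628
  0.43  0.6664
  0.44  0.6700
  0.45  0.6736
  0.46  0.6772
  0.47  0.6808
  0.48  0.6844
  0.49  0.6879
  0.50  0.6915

σ√T = 0.31·√0.75 = 0.2685
ln(S/K) + (r − q + σ²/2)T = ln(160/170) + (0.01 − 0.042 + 0.31²/2)·0.75 = -0.0606 + 0.0120 = -0.0486
d₁ = -0.0486 / 0.2685 = -0.1810 → -0.18
d₂ = d₁ − σ√T = -0.1810 − 0.2685 = -0.4494 → -0.45
e^(−qT) = e^(−0.042·0.75) = 0.9690;  e^(−rT) = e^(−0.01·0.75) = 0.9925
P = 170·0.9925·N(0.45) − 160·0.9690·N(0.18) = 170·0.9925·0.6736 − 160·0.9690·0.5714 = 113.6532 − 88.5899 = 25.0633

€25.06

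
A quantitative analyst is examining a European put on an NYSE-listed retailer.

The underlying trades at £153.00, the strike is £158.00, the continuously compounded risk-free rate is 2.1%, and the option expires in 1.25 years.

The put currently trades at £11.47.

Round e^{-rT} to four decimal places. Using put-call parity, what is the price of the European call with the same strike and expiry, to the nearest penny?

£10.56

exp(−rT) = exp(−0.021·1.25) = 0.9741
Put-call parity: C − P = S − K·e^(−rT) = 153 − 158·0.9741 = 153 − 153.9078 = -0.9078
C = P + (C − P) = 11.47 + (-0.9078) = 10.5622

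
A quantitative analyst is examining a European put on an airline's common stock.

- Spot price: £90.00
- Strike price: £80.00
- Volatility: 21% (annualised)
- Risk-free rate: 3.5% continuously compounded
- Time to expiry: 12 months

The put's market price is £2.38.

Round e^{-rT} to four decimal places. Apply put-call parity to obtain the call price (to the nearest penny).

exp(−rT) = exp(−0.035·1) = 0.9656
Put-call parity: C − P = S − K·e^(−rT) = 90 − 80·0.9656 = 90 − 77.2480 = 12.7520
C = P + (C − P) = 2.38 + (12.7520) = 15.1320

£15.13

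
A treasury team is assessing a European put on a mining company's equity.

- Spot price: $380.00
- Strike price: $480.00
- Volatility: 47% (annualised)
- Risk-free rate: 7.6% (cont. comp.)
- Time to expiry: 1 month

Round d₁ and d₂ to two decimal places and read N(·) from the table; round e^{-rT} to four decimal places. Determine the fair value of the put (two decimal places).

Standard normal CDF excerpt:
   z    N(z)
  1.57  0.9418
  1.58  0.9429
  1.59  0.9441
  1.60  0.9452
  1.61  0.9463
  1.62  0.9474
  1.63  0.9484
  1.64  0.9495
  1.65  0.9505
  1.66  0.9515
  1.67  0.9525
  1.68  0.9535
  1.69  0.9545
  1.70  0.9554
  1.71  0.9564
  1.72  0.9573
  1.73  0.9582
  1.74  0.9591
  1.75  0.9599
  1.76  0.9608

T = 0.08333;  σ√T = 0.1357
ln(S/K) + (r + σ²/2)T = ln(380/480) + (0.076 + 0.47²/2)·0.08333 = -0.2336 + 0.0155 = -0.2181
d₁ = -0.2181 / 0.1357 = -1.6073 ≈ -1.61
d₂ = d₁ − σ√T = -1.6073 − 0.1357 = -1.7430 ≈ -1.74
e^(−rT) = e^(−0.076·0.08333) = 0.9937
P = 480·0.9937·N(1.74) − 380·N(1.61) = 480·0.9937·0.9591 − 380·0.9463 = 457.4677 − 359.5940 = 97.8737

$97.87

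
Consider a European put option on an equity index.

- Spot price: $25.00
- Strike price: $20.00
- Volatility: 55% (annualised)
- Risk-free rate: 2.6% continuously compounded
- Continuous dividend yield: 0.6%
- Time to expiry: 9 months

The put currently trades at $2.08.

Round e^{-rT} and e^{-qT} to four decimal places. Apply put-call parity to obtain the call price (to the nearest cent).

exp(−qT) = exp(−0.006·0.75) = 0.9955;  exp(−rT) = exp(−0.026·0.75) = 0.9807
Put-call parity: C − P = S·e^(−qT) − K·e^(−rT) = 25·0.9955 − 20·0.9807 = 24.8875 − 19.6140 = 5.2735
C = P + (C − P) = 2.08 + (5.2735) = 7.3535

$7.35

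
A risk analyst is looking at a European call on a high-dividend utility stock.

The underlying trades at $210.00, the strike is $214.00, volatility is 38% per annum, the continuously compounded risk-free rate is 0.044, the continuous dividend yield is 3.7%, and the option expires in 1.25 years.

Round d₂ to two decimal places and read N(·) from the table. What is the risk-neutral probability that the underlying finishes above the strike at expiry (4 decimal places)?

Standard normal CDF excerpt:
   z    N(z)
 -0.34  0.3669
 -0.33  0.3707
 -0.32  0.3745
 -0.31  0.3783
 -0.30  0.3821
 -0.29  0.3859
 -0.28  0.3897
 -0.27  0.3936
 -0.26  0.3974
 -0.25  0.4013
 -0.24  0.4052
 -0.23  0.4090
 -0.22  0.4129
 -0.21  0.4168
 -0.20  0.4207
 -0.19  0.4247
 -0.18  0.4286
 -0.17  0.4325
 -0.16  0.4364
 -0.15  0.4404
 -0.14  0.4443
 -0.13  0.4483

T = 1.25;  σ√T = 0.4249
d₁ = [ln(210/214) + (0.044 − 0.037 + ½·0.38²)·1.25] / (σ√T) = (-0.0189 + 0.0990) / 0.4249 = 0.1886 → 0.19
d₂ = 0.1886 − 0.4249 = -0.2362 → -0.24
Pr(exercise) under Q = N(d₂) = 0.4052

0.4052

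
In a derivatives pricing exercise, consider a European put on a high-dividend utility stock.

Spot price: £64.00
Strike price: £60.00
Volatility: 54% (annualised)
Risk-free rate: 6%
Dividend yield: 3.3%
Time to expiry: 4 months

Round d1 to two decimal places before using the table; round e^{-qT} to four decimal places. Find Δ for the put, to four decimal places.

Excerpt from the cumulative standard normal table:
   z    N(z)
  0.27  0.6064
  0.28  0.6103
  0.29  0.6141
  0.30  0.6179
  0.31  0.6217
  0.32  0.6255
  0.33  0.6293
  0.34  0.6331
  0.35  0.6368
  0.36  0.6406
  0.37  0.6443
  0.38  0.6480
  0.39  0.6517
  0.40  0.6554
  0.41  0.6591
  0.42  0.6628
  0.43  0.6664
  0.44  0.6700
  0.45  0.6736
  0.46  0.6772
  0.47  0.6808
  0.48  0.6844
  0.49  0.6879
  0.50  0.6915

σ√T = 0.54·√0.3333 = 0.3118
d₁ = [ln(64/60) + (0.06 − 0.033 + ½·0.54²)·0.3333] / (σ√T) = (0.0645 + 0.0576) / 0.3118 = 0.3918 ⇒ 0.39
N(d₁) = N(0.39) = 0.6517
Δ_put = exp(−qT)·(N(d₁) − 1) = 0.9891·(0.6517 − 1) = -0.3445

-0.3445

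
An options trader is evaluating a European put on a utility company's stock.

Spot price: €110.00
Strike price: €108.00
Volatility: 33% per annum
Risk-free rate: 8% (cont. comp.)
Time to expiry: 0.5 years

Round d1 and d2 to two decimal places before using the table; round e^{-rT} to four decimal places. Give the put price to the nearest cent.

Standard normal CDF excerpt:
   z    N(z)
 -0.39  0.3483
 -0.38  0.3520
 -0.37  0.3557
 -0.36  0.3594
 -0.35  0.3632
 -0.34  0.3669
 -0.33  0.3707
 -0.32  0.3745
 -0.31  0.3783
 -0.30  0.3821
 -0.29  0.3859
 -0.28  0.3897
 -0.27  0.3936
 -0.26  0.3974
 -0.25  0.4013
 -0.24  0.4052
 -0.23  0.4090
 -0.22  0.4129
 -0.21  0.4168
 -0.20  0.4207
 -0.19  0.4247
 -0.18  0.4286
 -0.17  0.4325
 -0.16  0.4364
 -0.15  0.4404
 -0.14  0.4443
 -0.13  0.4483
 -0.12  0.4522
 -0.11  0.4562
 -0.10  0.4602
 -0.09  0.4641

σ√T = 0.33 × 0.7071 = 0.2333
d₁ = [ln(110/108) + (0.08 + 0.33²/2)·0.5] / 0.2333 = [0.0183 + 0.0672] / 0.2333 = 0.3667 which rounds to 0.37
d₂ = d₁ − σ√T = 0.3667 − 0.2333 = 0.1334 which rounds to 0.13
e^(−rT) = e^(−0.08·0.5) = 0.9608
N(−d₂) = N(-0.13) = 0.4483;  N(−d₁) = N(-0.37) = 0.3557
P = 108·0.9608·0.4483 − 110·0.3557 = 46.5185 − 39.1270 = 7.3915

€7.39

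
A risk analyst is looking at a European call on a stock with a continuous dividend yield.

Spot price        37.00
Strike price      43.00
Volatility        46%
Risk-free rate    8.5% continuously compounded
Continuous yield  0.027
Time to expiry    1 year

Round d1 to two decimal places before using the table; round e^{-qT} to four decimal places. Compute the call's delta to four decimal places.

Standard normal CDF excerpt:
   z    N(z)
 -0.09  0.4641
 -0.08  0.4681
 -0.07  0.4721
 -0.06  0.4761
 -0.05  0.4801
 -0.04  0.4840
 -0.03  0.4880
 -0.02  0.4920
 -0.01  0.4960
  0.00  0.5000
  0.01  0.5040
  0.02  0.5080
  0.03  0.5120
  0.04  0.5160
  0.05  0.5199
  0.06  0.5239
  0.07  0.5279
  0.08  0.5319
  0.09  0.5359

σ√T = 0.46 × 1.0000 = 0.4600
d₁ = [ln(37/43) + (0.085 − 0.027 + ½·0.46²)·1] / (σ√T) = (-0.1503 + 0.1638) / 0.4600 = 0.0294 which rounds to 0.03
N(d₁) = N(0.03) = 0.5120
Δ_call = exp(−qT)·N(d₁) = 0.9734·0.5120 = 0.4984

0.4984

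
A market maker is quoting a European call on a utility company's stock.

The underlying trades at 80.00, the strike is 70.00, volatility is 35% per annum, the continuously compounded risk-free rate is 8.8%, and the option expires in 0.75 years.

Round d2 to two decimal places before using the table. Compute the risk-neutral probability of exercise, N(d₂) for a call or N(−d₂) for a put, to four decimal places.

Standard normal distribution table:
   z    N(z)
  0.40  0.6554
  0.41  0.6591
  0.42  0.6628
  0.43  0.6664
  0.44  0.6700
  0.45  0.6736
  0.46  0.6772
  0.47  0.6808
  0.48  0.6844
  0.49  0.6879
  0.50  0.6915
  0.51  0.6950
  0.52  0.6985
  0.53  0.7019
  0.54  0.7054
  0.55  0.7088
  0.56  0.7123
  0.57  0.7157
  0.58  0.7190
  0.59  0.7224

0.6950

T = 0.75;  σ√T = 0.3031
d₁ = [ln(80/70) + (0.088 + 0.35²/2)·0.75] / 0.3031 = [0.1335 + 0.1119] / 0.3031 = 0.8098 which rounds to 0.81
d₂ = d₁ − σ√T = 0.8098 − 0.3031 = 0.5067 which rounds to 0.51
Pr(exercise) under Q = N(d₂) = 0.6950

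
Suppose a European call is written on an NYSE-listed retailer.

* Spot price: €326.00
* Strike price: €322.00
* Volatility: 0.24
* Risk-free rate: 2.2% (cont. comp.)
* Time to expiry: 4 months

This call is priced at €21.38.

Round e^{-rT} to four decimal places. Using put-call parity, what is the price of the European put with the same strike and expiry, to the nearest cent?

exp(−rT) = exp(−0.022·0.3333) = 0.9927
Put-call parity: C − P = S − K·e^(−rT) = 326 − 322·0.9927 = 326 − 319.6494 = 6.3506
P = C − (C − P) = 21.38 − (6.3506) = 15.0294

€15.03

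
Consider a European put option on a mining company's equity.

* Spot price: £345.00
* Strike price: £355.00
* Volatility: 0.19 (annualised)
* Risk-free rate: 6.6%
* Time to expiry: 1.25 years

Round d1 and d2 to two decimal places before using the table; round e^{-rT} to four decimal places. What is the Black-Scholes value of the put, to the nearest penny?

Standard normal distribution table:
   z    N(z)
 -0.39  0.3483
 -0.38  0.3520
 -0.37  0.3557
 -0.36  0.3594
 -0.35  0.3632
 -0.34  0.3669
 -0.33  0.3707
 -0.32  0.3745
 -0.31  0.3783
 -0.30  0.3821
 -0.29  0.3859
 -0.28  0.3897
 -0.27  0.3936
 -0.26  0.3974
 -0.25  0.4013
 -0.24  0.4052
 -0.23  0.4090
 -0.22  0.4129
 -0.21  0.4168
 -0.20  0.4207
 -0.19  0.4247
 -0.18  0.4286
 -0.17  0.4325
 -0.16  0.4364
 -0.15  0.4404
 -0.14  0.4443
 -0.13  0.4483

σ√T = 0.19 × 1.1180 = 0.2124
d₁ = [ln(345/355) + (0.066 + ½·0.19²)·1.25] / (σ√T) = (-0.0286 + 0.1051) / 0.2124 = 0.3601 ≈ 0.36
d₂ = 0.3601 − 0.2124 = 0.1476 ≈ 0.15
e^(−rT) = e^(−0.066·1.25) = 0.9208
N(−d₂) = N(-0.15) = 0.4404;  N(−d₁) = N(-0.36) = 0.3594
P = 355·0.9208·0.4404 − 345·0.3594 = 143.9597 − 123.9930 = 19.9667

£19.97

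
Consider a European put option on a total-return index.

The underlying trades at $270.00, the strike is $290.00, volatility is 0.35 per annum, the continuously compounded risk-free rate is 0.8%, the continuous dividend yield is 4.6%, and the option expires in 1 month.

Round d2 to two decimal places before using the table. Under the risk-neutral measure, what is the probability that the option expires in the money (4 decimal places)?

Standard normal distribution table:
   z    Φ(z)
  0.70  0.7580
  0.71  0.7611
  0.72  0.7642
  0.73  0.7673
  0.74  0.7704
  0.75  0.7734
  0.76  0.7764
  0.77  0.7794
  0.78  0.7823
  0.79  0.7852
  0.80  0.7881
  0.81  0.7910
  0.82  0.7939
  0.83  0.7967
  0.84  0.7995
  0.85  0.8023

σ√T = 0.35 × 0.2887 = 0.1010
ln(S/K) + (r − q + σ²/2)T = ln(270/290) + (0.008 − 0.046 + 0.35²/2)·0.08333 = -0.0715 + 0.0019 = -0.0695
d₁ = -0.0695 / 0.1010 = -0.6881 ≈ -0.69
d₂ = d₁ − σ√T = -0.6881 − 0.1010 = -0.7891 ≈ -0.79
Pr(exercise) under Q = N(−d₂) = N(0.79) = 0.7852

0.7852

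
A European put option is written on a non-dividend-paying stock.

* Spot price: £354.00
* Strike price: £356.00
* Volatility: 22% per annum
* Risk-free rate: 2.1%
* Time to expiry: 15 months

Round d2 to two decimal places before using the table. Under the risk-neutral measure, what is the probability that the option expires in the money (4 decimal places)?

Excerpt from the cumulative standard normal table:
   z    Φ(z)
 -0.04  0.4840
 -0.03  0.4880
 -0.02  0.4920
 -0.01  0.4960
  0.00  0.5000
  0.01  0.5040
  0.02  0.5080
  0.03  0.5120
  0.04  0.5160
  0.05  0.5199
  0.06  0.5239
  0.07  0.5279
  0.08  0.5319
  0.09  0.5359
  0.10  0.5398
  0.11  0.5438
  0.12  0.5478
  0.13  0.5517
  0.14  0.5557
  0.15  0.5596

T = 1.25;  σ√T = 0.2460
d₁ = [ln(354/356) + (0.021 + ½·0.22²)·1.25] / (σ√T) = (-0.0056 + 0.0565) / 0.2460 = 0.2068 → 0.21
d₂ = 0.2068 − 0.2460 = -0.0392 → -0.04
Risk-neutral Pr[S_T < K] = N(−d₂) = N(0.04) = 0.5160

0.5160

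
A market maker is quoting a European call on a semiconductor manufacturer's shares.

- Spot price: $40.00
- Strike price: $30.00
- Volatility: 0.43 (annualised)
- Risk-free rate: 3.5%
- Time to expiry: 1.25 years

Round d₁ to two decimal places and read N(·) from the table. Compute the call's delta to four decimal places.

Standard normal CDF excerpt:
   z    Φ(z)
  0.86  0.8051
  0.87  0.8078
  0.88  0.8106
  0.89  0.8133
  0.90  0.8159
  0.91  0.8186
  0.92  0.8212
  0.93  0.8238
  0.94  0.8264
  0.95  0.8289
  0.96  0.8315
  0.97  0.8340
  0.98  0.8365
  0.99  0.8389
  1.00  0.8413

0.8238

T = 1.25;  σ√T = 0.4808
d₁ = [ln(40/30) + (0.035 + ½·0.43²)·1.25] / (σ√T) = (0.2877 + 0.1593) / 0.4808 = 0.9298 ⇒ 0.93
N(d₁) = N(0.93) = 0.8238
Δ_call = N(d₁) = 0.8238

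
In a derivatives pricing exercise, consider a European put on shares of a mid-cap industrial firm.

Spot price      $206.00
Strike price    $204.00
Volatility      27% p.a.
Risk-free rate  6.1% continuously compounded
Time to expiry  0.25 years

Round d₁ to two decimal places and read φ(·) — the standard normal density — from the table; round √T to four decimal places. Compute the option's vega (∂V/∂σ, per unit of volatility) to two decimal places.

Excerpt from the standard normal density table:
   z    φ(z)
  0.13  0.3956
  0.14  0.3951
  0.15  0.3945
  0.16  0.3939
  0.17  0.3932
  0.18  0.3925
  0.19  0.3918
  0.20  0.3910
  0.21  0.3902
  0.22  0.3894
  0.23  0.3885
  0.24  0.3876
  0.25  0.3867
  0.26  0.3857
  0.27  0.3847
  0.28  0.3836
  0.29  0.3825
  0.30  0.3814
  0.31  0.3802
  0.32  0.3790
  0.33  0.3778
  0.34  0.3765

σ√T = 0.27·√0.25 = 0.1350
d₁ = [ln(206/204) + (0.061 + 0.27²/2)·0.25] / 0.1350 = [0.0098 + 0.0244] / 0.1350 = 0.2527 ≈ 0.25
√T = √0.25 = 0.5000
φ(d₁) = φ(0.25) = 0.3867
vega = S·φ(d₁)·√T = 206·0.3867·0.5000 = 39.8301

39.83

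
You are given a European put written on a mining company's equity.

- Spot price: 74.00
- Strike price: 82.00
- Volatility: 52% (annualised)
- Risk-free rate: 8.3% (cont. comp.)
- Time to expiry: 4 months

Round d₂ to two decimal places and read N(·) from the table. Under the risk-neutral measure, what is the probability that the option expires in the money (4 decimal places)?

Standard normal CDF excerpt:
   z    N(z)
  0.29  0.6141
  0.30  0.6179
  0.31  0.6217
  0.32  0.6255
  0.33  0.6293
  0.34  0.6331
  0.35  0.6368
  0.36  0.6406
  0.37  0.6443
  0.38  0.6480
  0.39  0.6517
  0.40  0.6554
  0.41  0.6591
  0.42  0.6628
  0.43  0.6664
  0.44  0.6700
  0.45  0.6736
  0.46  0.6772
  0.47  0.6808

0.6554

σ√T = 0.52 × 0.5774 = 0.3002
d₁ = [ln(74/82) + (0.083 + 0.52²/2)·0.3333] / 0.3002 = [-0.1027 + 0.0727] / 0.3002 = -0.0997 → -0.10
d₂ = d₁ − σ√T = -0.0997 − 0.3002 = -0.3999 → -0.40
Risk-neutral Pr[S_T < K] = N(−d₂) = N(0.40) = 0.6554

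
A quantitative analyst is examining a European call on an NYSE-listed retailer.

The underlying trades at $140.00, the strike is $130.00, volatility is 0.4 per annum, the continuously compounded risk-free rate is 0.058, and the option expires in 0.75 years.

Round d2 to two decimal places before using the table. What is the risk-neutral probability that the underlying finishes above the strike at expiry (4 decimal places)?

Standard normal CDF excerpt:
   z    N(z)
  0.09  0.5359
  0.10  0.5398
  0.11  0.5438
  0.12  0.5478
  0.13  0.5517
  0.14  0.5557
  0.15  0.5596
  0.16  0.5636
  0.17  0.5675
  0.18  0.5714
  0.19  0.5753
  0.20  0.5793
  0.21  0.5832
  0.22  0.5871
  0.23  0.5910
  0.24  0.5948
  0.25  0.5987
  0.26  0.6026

T = 0.75;  σ√T = 0.3464
d₁ = [ln(140/130) + (0.058 + 0.4²/2)·0.75] / 0.3464 = [0.0741 + 0.1035] / 0.3464 = 0.5127 which rounds to 0.51
d₂ = d₁ − σ√T = 0.5127 − 0.3464 = 0.1663 which rounds to 0.17
Pr(exercise) under Q = N(d₂) = 0.5675

0.5675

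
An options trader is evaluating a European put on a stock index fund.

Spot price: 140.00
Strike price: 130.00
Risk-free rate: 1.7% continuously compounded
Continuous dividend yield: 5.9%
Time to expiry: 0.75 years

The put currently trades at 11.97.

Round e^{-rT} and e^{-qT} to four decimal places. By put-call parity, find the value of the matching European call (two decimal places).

e^(−qT) = e^(−0.059·0.75) = 0.9567;  e^(−rT) = e^(−0.017·0.75) = 0.9873
Put-call parity: C − P = S·e^(−qT) − K·e^(−rT) = 140·0.9567 − 130·0.9873 = 133.9380 − 128.3490 = 5.5890
C = P + (C − P) = 11.97 + (5.5890) = 17.5590

17.56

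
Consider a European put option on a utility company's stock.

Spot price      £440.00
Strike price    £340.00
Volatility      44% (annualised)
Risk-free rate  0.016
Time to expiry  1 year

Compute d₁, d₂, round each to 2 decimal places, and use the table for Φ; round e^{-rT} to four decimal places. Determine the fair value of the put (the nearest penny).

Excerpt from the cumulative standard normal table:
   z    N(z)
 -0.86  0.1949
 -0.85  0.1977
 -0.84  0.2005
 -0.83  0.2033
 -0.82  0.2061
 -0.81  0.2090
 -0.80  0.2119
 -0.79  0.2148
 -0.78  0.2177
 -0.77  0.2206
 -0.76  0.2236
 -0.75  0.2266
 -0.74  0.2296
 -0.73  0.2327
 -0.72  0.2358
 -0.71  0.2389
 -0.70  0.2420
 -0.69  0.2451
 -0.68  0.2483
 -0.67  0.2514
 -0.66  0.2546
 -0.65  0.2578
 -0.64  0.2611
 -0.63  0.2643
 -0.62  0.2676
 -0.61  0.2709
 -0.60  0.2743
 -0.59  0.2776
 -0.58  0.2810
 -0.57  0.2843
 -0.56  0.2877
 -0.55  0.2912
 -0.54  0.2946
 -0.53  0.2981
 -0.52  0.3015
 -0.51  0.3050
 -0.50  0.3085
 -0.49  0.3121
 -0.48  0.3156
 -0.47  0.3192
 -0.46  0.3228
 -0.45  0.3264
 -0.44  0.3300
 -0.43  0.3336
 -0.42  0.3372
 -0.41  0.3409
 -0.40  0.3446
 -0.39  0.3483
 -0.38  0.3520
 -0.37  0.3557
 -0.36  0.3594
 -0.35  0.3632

£27.08

T = 1;  σ√T = 0.4400
ln(S/K) + (r + σ²/2)T = ln(440/340) + (0.016 + 0.44²/2)·1 = 0.2578 + 0.1128 = 0.3706
d₁ = 0.3706 / 0.4400 = 0.8423 ≈ 0.84
d₂ = d₁ − σ√T = 0.8423 − 0.4400 = 0.4023 ≈ 0.40
e^(−rT) = e^(−0.016·1) = 0.9841
N(−d₂) = N(-0.40) = 0.3446;  N(−d₁) = N(-0.84) = 0.2005
P = 340·0.9841·0.3446 − 440·0.2005 = 115.3011 − 88.2200 = 27.0811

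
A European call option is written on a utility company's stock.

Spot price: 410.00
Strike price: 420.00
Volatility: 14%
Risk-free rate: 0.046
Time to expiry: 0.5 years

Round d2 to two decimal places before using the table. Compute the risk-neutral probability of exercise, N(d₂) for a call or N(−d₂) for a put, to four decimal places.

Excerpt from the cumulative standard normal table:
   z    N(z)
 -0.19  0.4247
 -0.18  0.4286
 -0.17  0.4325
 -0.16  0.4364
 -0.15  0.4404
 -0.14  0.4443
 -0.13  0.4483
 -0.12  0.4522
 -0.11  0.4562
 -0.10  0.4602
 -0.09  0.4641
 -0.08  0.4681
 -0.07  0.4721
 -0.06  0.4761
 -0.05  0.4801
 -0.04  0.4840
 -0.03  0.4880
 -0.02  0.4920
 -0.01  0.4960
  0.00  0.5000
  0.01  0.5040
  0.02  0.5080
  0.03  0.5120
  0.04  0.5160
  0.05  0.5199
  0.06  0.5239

σ√T = 0.14·√0.5 = 0.0990
d₁ = [ln(410/420) + (0.046 + 0.14²/2)·0.5] / 0.0990 = [-0.0241 + 0.0279] / 0.0990 = 0.0384 ⇒ 0.04
d₂ = d₁ − σ√T = 0.0384 − 0.0990 = -0.0606 ⇒ -0.06
Pr(exercise) under Q = N(d₂) = 0.4761

0.4761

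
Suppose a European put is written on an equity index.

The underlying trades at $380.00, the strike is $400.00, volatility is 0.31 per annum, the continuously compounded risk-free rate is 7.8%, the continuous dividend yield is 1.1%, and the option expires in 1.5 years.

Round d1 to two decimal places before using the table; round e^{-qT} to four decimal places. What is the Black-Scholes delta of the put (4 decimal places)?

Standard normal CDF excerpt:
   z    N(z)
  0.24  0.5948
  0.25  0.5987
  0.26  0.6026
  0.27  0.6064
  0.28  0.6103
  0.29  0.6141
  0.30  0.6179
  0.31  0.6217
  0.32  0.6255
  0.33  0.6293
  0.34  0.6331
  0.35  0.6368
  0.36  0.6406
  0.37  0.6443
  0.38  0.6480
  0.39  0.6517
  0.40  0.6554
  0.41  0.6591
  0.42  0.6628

σ√T = 0.31·√1.5 = 0.3797
d₁ = [ln(380/400) + (0.078 − 0.011 + 0.31²/2)·1.5] / 0.3797 = [-0.0513 + 0.1726] / 0.3797 = 0.3194 ≈ 0.32
N(d₁) = N(0.32) = 0.6255
Δ_put = exp(−qT)·(N(d₁) − 1) = 0.9836·(0.6255 − 1) = -0.3684

-0.3684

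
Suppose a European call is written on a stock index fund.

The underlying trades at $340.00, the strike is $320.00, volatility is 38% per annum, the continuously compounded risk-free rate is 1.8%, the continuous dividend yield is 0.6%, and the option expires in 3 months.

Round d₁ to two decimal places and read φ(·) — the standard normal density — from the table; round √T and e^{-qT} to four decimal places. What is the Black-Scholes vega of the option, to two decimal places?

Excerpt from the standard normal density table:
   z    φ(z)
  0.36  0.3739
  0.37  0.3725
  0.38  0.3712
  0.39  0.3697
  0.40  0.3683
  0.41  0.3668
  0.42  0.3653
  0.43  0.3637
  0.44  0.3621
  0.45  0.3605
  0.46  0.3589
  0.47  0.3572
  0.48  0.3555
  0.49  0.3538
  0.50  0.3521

61.74

σ√T = 0.38 × 0.5000 = 0.1900
d₁ = [ln(340/320) + (0.018 − 0.006 + 0.38²/2)·0.25] / 0.1900 = [0.0606 + 0.0210] / 0.1900 = 0.4299 ≈ 0.43
√T = √0.25 = 0.5000
φ(d₁) = φ(0.43) = 0.3637
e^(−qT) = e^(−0.006·0.25) = 0.9985
vega = S·e^(−qT)·φ(d₁)·√T = 340·0.9985·0.3637·0.5000 = 61.7363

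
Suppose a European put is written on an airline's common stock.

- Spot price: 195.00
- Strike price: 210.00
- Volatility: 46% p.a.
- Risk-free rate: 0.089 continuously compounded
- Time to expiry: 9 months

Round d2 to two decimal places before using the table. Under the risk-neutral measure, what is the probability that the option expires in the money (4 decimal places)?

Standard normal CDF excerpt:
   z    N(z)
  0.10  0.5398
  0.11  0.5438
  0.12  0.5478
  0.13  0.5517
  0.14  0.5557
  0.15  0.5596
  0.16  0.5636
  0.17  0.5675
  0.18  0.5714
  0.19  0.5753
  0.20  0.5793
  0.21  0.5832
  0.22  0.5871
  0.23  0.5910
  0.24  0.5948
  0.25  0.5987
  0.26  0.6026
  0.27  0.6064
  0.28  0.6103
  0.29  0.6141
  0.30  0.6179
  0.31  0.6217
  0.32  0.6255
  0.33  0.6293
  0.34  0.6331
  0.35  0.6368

0.5871

σ√T = 0.46 × 0.8660 = 0.3984
d₁ = [ln(195/210) + (0.089 + ½·0.46²)·0.75] / (σ√T) = (-0.0741 + 0.1461) / 0.3984 = 0.1807 which rounds to 0.18
d₂ = 0.1807 − 0.3984 = -0.2177 which rounds to -0.22
Risk-neutral Pr[S_T < K] = N(−d₂) = N(0.22) = 0.5871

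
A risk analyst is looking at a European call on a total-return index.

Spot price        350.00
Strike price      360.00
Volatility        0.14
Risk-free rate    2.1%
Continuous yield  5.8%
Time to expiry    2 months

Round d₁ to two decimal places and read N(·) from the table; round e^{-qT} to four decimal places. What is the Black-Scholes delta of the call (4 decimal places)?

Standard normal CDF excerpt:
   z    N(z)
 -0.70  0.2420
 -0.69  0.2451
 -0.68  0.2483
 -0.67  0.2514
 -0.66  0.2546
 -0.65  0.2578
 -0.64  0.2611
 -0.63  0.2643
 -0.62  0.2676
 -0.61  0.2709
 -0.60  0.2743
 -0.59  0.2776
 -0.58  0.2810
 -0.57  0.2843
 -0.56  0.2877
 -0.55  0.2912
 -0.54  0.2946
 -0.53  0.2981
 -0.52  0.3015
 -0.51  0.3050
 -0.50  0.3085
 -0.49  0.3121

0.2816

σ√T = 0.14·√0.1667 = 0.0572
d₁ = [ln(350/360) + (0.021 − 0.058 + 0.14²/2)·0.1667] / 0.0572 = [-0.0282 − 0.0045] / 0.0572 = -0.5722 → -0.57
N(d₁) = N(-0.57) = 0.2843
Δ_call = exp(−qT)·N(d₁) = 0.9904·0.2843 = 0.2816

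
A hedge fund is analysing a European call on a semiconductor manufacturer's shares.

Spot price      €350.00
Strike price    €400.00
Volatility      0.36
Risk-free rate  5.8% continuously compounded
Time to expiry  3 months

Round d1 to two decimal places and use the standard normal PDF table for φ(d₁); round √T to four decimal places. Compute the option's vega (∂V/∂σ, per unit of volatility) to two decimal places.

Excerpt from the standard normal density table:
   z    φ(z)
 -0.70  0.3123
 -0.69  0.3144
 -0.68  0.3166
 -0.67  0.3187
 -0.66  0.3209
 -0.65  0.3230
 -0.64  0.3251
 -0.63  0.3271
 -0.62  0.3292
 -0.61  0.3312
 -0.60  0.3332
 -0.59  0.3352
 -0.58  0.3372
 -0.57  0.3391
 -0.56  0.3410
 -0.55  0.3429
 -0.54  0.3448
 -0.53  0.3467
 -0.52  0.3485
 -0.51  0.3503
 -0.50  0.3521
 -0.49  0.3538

T = 0.25;  σ√T = 0.1800
d₁ = [ln(350/400) + (0.058 + 0.36²/2)·0.25] / 0.1800 = [-0.1335 + 0.0307] / 0.1800 = -0.5713 → -0.57
√T = √0.25 = 0.5000
φ(d₁) = φ(-0.57) = 0.3391
vega = S·φ(d₁)·√T = 350·0.3391·0.5000 = 59.3425

59.34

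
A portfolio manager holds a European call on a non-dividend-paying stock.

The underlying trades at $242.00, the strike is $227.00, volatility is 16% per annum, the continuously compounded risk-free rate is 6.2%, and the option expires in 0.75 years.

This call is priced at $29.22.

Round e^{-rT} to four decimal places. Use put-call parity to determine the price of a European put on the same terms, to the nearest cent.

exp(−rT) = exp(−0.062·0.75) = 0.9546
Put-call parity: C − P = S − K·e^(−rT) = 242 − 227·0.9546 = 242 − 216.6942 = 25.3058
P = C − (C − P) = 29.22 − (25.3058) = 3.9142

$3.91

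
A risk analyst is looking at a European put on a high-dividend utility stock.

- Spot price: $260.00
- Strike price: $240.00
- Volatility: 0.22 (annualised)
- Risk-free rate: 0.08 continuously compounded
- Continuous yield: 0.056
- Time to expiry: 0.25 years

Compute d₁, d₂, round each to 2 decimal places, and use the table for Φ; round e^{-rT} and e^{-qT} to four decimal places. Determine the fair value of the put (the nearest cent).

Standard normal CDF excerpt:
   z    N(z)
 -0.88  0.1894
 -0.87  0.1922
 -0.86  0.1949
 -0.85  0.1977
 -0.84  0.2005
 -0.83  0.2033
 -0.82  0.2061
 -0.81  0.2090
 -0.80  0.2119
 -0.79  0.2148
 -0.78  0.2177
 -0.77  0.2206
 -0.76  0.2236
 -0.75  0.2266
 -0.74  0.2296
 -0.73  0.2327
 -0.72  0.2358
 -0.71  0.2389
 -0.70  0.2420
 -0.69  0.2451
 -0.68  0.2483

σ√T = 0.22 × 0.5000 = 0.1100
d₁ = [ln(260/240) + (0.08 − 0.056 + ½·0.22²)·0.25] / (σ√T) = (0.0800 + 0.0120) / 0.1100 = 0.8372 which rounds to 0.84
d₂ = 0.8372 − 0.1100 = 0.7272 which rounds to 0.73
e^(−qT) = e^(−0.056·0.25) = 0.9861;  e^(−rT) = e^(−0.08·0.25) = 0.9802
P = 240·0.9802·N(-0.73) − 260·0.9861·N(-0.84) = 240·0.9802·0.2327 − 260·0.9861·0.2005 = 54.7422 − 51.4054 = 3.3368

$3.34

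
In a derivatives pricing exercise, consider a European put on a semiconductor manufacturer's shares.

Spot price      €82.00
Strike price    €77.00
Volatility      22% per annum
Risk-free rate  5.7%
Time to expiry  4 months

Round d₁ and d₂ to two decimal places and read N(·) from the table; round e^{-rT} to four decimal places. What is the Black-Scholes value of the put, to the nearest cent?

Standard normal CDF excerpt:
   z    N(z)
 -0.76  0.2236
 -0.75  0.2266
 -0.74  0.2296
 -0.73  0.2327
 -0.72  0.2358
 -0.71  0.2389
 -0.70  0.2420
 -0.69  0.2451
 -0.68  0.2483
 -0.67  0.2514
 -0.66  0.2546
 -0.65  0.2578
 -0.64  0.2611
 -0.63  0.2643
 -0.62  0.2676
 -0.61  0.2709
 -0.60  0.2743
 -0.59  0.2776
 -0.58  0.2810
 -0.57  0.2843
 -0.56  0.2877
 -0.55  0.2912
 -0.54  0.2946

€1.64

σ√T = 0.22·√0.3333 = 0.1270
ln(S/K) + (r + σ²/2)T = ln(82/77) + (0.057 + 0.22²/2)·0.3333 = 0.0629 + 0.0271 = 0.0900
d₁ = 0.0900 / 0.1270 = 0.7084 ≈ 0.71
d₂ = d₁ − σ√T = 0.7084 − 0.1270 = 0.5814 ≈ 0.58
exp(−rT) = exp(−0.057·0.3333) = 0.9812
P = 77·0.9812·N(-0.58) − 82·N(-0.71) = 77·0.9812·0.2810 − 82·0.2389 = 21.2302 − 19.5898 = 1.6404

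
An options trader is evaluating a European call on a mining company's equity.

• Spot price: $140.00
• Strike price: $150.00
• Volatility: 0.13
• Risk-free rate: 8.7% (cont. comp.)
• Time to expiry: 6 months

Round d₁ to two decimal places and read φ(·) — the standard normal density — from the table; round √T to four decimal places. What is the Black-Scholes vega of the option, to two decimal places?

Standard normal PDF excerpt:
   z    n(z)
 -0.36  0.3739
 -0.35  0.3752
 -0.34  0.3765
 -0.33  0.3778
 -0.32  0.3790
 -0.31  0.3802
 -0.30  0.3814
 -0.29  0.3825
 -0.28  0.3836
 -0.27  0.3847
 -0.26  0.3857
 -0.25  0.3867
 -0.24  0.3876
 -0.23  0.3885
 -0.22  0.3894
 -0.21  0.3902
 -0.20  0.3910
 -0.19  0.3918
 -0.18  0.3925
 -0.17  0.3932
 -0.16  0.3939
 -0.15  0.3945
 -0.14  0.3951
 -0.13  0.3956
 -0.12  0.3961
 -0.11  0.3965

38.46

σ√T = 0.13 × 0.7071 = 0.0919
d₁ = [ln(140/150) + (0.087 + ½·0.13²)·0.5] / (σ√T) = (-0.0690 + 0.0477) / 0.0919 = -0.2314 → -0.23
√T = √0.5 = 0.7071
φ(d₁) = φ(-0.23) = 0.3885
vega = S·φ(d₁)·√T = 140·0.3885·0.7071 = 38.4592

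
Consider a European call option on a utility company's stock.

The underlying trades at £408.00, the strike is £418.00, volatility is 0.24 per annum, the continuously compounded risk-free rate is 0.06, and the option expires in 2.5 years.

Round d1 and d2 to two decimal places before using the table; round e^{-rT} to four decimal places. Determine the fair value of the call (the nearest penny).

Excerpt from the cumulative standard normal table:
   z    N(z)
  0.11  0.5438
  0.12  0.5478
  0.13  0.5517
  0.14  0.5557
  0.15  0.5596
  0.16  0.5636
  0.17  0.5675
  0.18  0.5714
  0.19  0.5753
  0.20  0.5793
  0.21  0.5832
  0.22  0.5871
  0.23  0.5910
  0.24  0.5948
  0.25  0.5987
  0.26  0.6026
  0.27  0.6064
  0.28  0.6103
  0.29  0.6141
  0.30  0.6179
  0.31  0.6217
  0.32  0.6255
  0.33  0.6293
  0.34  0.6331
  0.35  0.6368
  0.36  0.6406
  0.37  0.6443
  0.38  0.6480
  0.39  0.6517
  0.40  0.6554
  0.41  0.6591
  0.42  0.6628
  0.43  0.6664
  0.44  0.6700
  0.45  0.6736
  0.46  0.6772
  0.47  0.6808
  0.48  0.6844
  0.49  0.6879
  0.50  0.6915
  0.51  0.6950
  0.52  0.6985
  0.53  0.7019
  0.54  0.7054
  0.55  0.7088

σ√T = 0.24·√2.5 = 0.3795
d₁ = [ln(408/418) + (0.06 + 0.24²/2)·2.5] / 0.3795 = [-0.0242 + 0.2220] / 0.3795 = 0.5212 ≈ 0.52
d₂ = d₁ − σ√T = 0.5212 − 0.3795 = 0.1417 ≈ 0.14
exp(−rT) = exp(−0.06·2.5) = 0.8607
C = 408·N(0.52) − 418·0.8607·N(0.14) = 408·0.6985 − 418·0.8607·0.5557 = 284.9880 − 199.9256 = 85.0624

£85.06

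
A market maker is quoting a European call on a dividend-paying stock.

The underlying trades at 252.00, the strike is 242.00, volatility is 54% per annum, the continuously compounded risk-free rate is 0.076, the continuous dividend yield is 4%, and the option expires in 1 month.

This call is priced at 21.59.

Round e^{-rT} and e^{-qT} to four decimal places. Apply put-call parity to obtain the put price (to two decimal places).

exp(−qT) = exp(−0.04·0.08333) = 0.9967;  exp(−rT) = exp(−0.076·0.08333) = 0.9937
Put-call parity: C − P = S·e^(−qT) − K·e^(−rT) = 252·0.9967 − 242·0.9937 = 251.1684 − 240.4754 = 10.6930
P = C − (C − P) = 21.59 − (10.6930) = 10.8970

10.90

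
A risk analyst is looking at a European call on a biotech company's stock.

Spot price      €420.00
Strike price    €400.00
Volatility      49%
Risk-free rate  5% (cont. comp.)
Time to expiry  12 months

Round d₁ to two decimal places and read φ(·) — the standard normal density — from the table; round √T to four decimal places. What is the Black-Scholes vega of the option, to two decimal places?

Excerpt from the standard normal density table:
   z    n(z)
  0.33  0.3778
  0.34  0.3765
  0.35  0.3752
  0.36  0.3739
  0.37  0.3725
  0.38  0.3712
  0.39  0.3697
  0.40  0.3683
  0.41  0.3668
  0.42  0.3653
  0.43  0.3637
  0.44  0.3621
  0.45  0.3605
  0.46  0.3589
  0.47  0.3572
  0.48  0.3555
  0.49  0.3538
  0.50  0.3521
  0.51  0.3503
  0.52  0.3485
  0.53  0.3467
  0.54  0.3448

T = 1;  σ√T = 0.4900
ln(S/K) + (r + σ²/2)T = ln(420/400) + (0.05 + 0.49²/2)·1 = 0.0488 + 0.1700 = 0.2188
d₁ = 0.2188 / 0.4900 = 0.4466 ≈ 0.45
√T = √1 = 1.0000
φ(d₁) = φ(0.45) = 0.3605
vega = S·φ(d₁)·√T = 420·0.3605·1.0000 = 151.4100
(The put has the same vega.)

151.41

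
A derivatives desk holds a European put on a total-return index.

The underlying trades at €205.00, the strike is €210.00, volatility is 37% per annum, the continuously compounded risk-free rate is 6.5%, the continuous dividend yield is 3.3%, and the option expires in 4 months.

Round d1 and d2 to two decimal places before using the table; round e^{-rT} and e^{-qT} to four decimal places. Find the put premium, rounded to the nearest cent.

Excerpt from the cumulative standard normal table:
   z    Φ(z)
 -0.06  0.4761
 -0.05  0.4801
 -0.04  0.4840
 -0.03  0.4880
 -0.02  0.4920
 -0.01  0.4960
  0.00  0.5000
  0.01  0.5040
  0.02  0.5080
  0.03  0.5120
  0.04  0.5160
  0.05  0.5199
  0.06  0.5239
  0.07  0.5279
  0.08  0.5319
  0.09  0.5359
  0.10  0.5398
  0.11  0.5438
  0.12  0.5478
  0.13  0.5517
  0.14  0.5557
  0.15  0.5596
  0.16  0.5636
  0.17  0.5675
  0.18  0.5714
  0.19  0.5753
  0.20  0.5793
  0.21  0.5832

€18.49

σ√T = 0.37 × 0.5774 = 0.2136
d₁ = [ln(205/210) + (0.065 − 0.033 + ½·0.37²)·0.3333] / (σ√T) = (-0.0241 + 0.0335) / 0.2136 = 0.0439 ⇒ 0.04
d₂ = 0.0439 − 0.2136 = -0.1697 ⇒ -0.17
e^(−qT) = e^(−0.033·0.3333) = 0.9891;  e^(−rT) = e^(−0.065·0.3333) = 0.9786
N(−d₂) = N(0.17) = 0.5675;  N(−d₁) = N(-0.04) = 0.4840
P = 210·0.9786·0.5675 − 205·0.9891·0.4840 = 116.6247 − 98.1385 = 18.4862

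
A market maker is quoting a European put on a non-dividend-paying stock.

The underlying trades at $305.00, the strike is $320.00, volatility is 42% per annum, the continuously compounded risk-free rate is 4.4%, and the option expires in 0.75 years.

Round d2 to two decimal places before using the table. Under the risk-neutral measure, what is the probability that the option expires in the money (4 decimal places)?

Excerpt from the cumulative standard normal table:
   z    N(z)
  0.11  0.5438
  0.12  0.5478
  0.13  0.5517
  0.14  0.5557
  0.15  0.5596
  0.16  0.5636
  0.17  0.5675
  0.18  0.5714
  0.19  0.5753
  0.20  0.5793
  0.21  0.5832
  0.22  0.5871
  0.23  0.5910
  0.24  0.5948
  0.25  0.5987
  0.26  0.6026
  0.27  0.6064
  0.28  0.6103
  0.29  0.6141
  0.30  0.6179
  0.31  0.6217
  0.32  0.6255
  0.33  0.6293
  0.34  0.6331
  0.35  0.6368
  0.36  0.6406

0.5871

σ√T = 0.42 × 0.8660 = 0.3637
d₁ = [ln(305/320) + (0.044 + 0.42²/2)·0.75] / 0.3637 = [-0.0480 + 0.0991] / 0.3637 = 0.1406 ⇒ 0.14
d₂ = d₁ − σ√T = 0.1406 − 0.3637 = -0.2231 ⇒ -0.22
Risk-neutral Pr[S_T < K] = N(−d₂) = N(0.22) = 0.5871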